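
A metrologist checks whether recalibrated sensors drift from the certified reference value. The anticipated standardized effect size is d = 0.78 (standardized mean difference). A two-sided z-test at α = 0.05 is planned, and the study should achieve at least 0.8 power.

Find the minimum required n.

For power 0.8 need Φ(δ − z_{0.025}) = 0.8, so δ = z_{0.025} + z_{0.20} = 1.960 + 0.842 = 2.802.
(Ignoring the negligible lower-tail rejection probability gives the usual closed-form inversion.)
δ = d·√n ⇒ n = (δ/d)² = (2.802 / 0.78)² = 12.90.
Rounding up, n = 13.

n = 13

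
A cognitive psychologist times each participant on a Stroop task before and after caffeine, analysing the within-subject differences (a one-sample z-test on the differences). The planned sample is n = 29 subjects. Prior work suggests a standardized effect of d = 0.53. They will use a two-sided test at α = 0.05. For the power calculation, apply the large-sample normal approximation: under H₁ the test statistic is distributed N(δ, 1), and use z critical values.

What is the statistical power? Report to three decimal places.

Noncentrality parameter: δ = d·√n = 0.53 × √29 = 2.8541
Two-sided α = 0.05 → critical value z_{0.025} = 1.960.
Power = Φ(δ − 1.960) + Φ(−δ − 1.960) = Φ(0.894) + Φ(-4.814) = 0.8144 + 0.0000 = 0.8144.

Power ≈ 0.814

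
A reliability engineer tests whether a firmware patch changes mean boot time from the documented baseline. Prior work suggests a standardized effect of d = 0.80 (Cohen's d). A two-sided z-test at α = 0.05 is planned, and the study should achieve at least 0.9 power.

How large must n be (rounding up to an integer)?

Set Φ(δ − 1.960) = 0.9; then δ − 1.960 = Φ⁻¹(0.9) = 1.282, giving δ = 3.242.
(For δ > 0 the lower-tail rejection region contributes negligibly to power, so the one-term inversion is standard.)
δ = d·√n ⇒ n = (δ/d)² = (3.242 / 0.80)² = 16.42.
Rounding up, n = 17.

n = 17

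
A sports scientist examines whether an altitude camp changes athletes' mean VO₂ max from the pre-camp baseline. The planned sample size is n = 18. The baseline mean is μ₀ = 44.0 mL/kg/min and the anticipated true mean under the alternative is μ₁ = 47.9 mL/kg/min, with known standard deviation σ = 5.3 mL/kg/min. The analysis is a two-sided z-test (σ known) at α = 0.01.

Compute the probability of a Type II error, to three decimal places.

Standardized effect: d = |μ₁ − μ₀| / σ = |47.9 − 44.0| / 5.3 = 0.7358
Noncentrality parameter: λ = d·√n = 0.7358 × √18 = 3.1219
Critical value for a two-sided test at α = 0.01: z_{α/2} = 2.576.
Power = Φ(λ − 2.576) + Φ(−λ − 2.576) = Φ(0.546) + Φ(-5.698) = 0.7075 + 0.0000 = 0.7075.
Type II error: β = 1 − power = 1 − 0.7075 = 0.2925.

β ≈ 0.292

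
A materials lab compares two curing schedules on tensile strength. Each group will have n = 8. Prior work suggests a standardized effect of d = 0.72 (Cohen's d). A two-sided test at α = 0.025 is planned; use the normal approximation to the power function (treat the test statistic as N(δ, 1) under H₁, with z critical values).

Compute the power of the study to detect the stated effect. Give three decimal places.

Noncentrality parameter: δ = d·√(n/2) = 0.72 × √(8/2) = 1.4400
Critical value for a two-sided test at α = 0.025: z_{α/2} = 2.241.
Power = Φ(δ − 2.241) + Φ(−δ − 2.241) = Φ(-0.801) + Φ(-3.681) = 0.2114 + 0.0001 = 0.2116.

Power ≈ 0.212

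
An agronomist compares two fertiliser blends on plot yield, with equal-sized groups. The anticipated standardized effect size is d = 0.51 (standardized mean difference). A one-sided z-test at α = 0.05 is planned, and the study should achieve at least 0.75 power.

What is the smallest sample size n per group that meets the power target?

n = 42 per group

For power 0.75 need Φ(δ − z_{0.05}) = 0.75, so δ = z_{0.05} + z_{0.25} = 1.645 + 0.674 = 2.319.
δ = d·√(n/2) ⇒ n = 2(δ/d)² = 2 × (2.319 / 0.51)² = 41.36.
Round up to the next whole unit.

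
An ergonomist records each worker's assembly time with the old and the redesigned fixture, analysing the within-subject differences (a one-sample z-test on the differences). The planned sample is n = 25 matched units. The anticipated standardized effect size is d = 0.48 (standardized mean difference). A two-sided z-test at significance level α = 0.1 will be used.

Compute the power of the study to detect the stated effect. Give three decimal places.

Noncentrality parameter: δ = d·√n = 0.48 × √25 = 2.4000
Two-sided α = 0.1 → critical value z_{0.05} = 1.645.
Power = Φ(δ − 1.645) + Φ(−δ − 1.645) = Φ(0.755) + Φ(-4.045) = 0.7749 + 0.0000 = 0.7749.

Power ≈ 0.775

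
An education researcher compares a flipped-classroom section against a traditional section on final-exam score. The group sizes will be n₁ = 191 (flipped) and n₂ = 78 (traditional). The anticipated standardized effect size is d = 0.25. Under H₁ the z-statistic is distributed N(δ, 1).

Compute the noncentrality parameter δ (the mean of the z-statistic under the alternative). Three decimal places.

δ ≈ 1.860

δ = d / √(1/n₁ + 1/n₂) = 0.25 / √(1/191 + 1/78) = 1.8605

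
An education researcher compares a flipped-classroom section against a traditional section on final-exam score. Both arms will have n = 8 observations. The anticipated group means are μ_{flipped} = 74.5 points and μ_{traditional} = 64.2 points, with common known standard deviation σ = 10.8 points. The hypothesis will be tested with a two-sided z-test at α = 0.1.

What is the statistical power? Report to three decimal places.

Power ≈ 0.604

Standardized effect: d = |μ_{flipped} − μ_{traditional}| / σ = |74.5 − 64.2| / 10.8 = 0.9537
Noncentrality parameter: δ = d·√(n/2) = 0.9537 × √(8/2) = 1.9074
Two-sided α = 0.1 → critical value z_{0.05} = 1.645.
Power = Φ(δ − 1.645) + Φ(−δ − 1.645) = Φ(0.263) + Φ(-3.552) = 0.6036 + 0.0002 = 0.6037.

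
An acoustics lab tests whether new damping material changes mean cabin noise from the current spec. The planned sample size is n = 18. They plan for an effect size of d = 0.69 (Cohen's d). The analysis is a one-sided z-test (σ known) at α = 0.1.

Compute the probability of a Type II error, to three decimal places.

β ≈ 0.050

Noncentrality parameter: λ = d·√n = 0.69 × √18 = 2.9274
One-sided α = 0.1 → critical value z_{0.1} = 1.282.
Power = P(Z > 1.282 − λ) = Φ(1.646) = 0.9501.
Type II error: β = 1 − power = 1 − 0.9501 = 0.0499.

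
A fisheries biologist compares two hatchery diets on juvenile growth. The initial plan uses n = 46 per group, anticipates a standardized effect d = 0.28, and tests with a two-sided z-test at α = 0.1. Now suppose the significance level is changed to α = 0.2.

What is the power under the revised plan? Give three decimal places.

δ = d·√(n/2) = 0.28 × √(46/2) = 1.3428 (unchanged). New critical value: z_{0.1} = 1.282.
Revised power = Φ(δ − 1.282) + Φ(−δ − 1.282) = Φ(0.061) + Φ(-2.624) = 0.5244 + 0.0043 = 0.5288.

Power ≈ 0.529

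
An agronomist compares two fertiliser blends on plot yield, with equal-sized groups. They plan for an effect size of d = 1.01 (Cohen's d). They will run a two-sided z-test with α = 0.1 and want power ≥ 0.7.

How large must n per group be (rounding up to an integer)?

n = 10 per group

Set Φ(δ − 1.645) = 0.7; then δ − 1.645 = Φ⁻¹(0.7) = 0.524, giving δ = 2.169.
(For δ > 0 the lower-tail rejection region contributes negligibly to power, so the one-term inversion is standard.)
δ = d·√(n/2) ⇒ n = 2(δ/d)² = 2 × (2.169 / 1.01)² = 9.23.
Round up to the next whole unit.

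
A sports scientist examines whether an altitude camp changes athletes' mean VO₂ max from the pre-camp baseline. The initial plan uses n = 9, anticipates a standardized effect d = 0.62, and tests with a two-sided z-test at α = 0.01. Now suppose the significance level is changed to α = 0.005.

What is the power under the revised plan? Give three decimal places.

δ = d·√n = 0.62 × √9 = 1.8600 (unchanged). New critical value: z_{0.0025} = 2.807.
Revised power = Φ(δ − 2.807) + Φ(−δ − 2.807) = Φ(-0.947) + Φ(-4.667) = 0.1718 + 0.0000 = 0.1718.

Power ≈ 0.172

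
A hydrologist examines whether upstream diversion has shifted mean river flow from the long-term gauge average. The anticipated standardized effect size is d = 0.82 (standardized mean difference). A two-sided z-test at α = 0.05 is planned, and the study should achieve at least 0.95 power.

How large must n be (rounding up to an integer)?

n = 20

Set Φ(δ − 1.960) = 0.95; then δ − 1.960 = Φ⁻¹(0.95) = 1.645, giving δ = 3.605.
(The Φ(−δ − z_{α/2}) term is vanishingly small for δ > 0 and is dropped in the standard sample-size formula.)
δ = d·√n ⇒ n = (δ/d)² = (3.605 / 0.82)² = 19.33.
Round up to the next whole unit.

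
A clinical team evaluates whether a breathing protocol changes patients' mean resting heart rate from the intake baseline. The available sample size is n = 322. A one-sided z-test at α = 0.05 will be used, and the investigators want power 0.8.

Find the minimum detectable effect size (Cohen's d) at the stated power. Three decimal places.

Need Φ(δ − 1.645) = 0.8, so δ = 1.645 + 0.842 = 2.486.
δ = d·√n ⇒ d = δ/√n = 2.486/√322 = 0.1386.

d ≈ 0.139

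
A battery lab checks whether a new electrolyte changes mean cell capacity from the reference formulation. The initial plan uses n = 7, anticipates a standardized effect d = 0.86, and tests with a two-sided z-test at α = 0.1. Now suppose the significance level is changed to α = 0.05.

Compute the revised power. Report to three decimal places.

δ = d·√n = 0.86 × √7 = 2.2753 (unchanged). New critical value: z_{0.025} = 1.960.
Revised power = Φ(δ − 1.960) + Φ(−δ − 1.960) = Φ(0.315) + Φ(-4.235) = 0.6238 + 0.0000 = 0.6238.

Power ≈ 0.624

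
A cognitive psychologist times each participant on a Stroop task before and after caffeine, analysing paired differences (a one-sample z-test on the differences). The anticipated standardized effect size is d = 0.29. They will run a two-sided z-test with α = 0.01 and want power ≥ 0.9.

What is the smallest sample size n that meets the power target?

n = 177

Set Φ(δ − 2.576) = 0.9; then δ − 2.576 = Φ⁻¹(0.9) = 1.282, giving δ = 3.857.
(Ignoring the negligible lower-tail rejection probability gives the usual closed-form inversion.)
δ = d·√n ⇒ n = (δ/d)² = (3.857 / 0.29)² = 176.92.
Rounding up, n = 177.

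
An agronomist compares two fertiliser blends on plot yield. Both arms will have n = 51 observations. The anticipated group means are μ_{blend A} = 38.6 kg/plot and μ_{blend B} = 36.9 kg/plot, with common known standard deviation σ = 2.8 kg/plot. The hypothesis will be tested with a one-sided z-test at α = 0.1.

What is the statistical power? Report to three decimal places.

Standardized effect: d = |μ_{blend A} − μ_{blend B}| / σ = |38.6 − 36.9| / 2.8 = 0.6071
Noncentrality parameter: δ = d·√(n/2) = 0.6071 × √(51/2) = 3.0659
Critical value for a one-sided test at α = 0.1: z_α = 1.282.
Power = P(Z > 1.282 − δ) = Φ(1.784) = 0.9628.

Power ≈ 0.963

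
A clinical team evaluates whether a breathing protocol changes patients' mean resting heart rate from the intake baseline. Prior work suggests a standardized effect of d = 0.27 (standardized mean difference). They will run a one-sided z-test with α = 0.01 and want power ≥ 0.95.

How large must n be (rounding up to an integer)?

n = 217

Set Φ(δ − 2.326) = 0.95; then δ − 2.326 = Φ⁻¹(0.95) = 1.645, giving δ = 3.971.
δ = d·√n ⇒ n = (δ/d)² = (3.971 / 0.27)² = 216.33.
Round up to the next whole unit.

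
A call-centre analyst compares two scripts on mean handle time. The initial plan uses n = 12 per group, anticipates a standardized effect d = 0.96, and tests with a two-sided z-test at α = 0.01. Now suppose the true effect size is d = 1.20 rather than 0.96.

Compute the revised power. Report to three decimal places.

Power ≈ 0.642

With d = 1.20: δ = d·√(n/2) = 1.20 × √(12/2) = 2.9394. Critical value z_{0.005} = 2.576.
Revised power = Φ(δ − 2.576) + Φ(−δ − 2.576) = Φ(0.364) + Φ(-5.515) = 0.6419 + 0.0000 = 0.6419.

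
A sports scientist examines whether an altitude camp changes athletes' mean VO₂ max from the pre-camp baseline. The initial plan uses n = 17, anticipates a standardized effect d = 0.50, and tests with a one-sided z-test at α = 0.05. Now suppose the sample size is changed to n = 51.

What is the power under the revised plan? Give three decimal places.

With n = 51: δ = d·√n = 0.50 × √51 = 3.5707. Critical value z_{0.05} = 1.645.
Revised power = P(Z > 1.645 − δ) = Φ(1.926) = 0.9729.

Power ≈ 0.973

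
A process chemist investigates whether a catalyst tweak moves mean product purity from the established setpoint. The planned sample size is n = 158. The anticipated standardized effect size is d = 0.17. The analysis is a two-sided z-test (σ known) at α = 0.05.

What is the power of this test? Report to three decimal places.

Noncentrality parameter: δ = d·√n = 0.17 × √158 = 2.1369
Two-sided α = 0.05 → critical value z_{0.025} = 1.960.
Power = Φ(δ − 1.960) + Φ(−δ − 1.960) = Φ(0.177) + Φ(-4.097) = 0.5702 + 0.0000 = 0.5702.

Power ≈ 0.570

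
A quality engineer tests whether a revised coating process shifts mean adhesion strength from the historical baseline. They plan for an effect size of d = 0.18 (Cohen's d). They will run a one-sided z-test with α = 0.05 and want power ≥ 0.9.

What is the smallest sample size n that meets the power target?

For power 0.9 need Φ(δ − z_{0.05}) = 0.9, so δ = z_{0.05} + z_{0.10} = 1.645 + 1.282 = 2.926.
δ = d·√n ⇒ n = (δ/d)² = (2.926 / 0.18)² = 264.32.
Rounding up, n = 265.

n = 265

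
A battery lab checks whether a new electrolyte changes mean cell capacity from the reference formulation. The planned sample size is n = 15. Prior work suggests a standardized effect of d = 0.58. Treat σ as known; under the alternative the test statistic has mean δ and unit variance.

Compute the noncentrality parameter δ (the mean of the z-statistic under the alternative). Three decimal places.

The noncentrality parameter scales effect size by the design's sample-size factor: δ = d·√n = 0.58 × √15 = 2.2463

δ ≈ 2.246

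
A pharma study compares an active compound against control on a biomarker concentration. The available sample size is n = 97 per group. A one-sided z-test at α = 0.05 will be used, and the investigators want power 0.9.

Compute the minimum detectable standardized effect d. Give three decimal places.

Required noncentrality: δ = z_{0.05} + z_{0.10} = 1.645 + 1.282 = 2.926.
δ = d·√(n/2) ⇒ d = δ/√(n/2) = 2.926/√(97/2) = 0.4202.

d ≈ 0.420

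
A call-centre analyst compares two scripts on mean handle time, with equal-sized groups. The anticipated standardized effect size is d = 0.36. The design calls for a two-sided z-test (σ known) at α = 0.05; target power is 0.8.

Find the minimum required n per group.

Set Φ(δ − 1.960) = 0.8; then δ − 1.960 = Φ⁻¹(0.8) = 0.842, giving δ = 2.802.
(The Φ(−δ − z_{α/2}) term is vanishingly small for δ > 0 and is dropped in the standard sample-size formula.)
δ = d·√(n/2) ⇒ n = 2(δ/d)² = 2 × (2.802 / 0.36)² = 121.12.
Round up to the next whole unit.

n = 122 per group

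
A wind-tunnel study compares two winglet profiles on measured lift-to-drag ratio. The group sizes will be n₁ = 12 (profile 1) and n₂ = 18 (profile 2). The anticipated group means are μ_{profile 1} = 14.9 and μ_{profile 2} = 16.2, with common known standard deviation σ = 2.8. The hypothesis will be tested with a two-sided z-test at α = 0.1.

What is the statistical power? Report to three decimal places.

Standardized effect: d = |μ_{profile 1} − μ_{profile 2}| / σ = |14.9 − 16.2| / 2.8 = 0.4643
Noncentrality parameter: δ = d / √(1/n₁ + 1/n₂) = 0.4643 / √(1/12 + 1/18) = 1.2458
Critical value for a two-sided test at α = 0.1: z_{α/2} = 1.645.
Power = Φ(δ − 1.645) + Φ(−δ − 1.645) = Φ(-0.399) + Φ(-2.891) = 0.3449 + 0.0019 = 0.3469.

Power ≈ 0.347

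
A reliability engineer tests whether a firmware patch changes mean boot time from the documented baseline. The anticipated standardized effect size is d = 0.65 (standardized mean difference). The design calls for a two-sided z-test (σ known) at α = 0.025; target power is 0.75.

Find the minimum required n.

For power 0.75 need Φ(δ − z_{0.0125}) = 0.75, so δ = z_{0.0125} + z_{0.25} = 2.241 + 0.674 = 2.916.
(Ignoring the negligible lower-tail rejection probability gives the usual closed-form inversion.)
δ = d·√n ⇒ n = (δ/d)² = (2.916 / 0.65)² = 20.12.
Rounding up, n = 21.

n = 21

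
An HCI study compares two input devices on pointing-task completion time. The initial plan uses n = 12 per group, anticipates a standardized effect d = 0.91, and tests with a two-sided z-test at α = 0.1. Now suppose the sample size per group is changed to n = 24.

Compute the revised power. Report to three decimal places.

Power ≈ 0.934

With n = 24 per group: δ = d·√(n/2) = 0.91 × √(24/2) = 3.1523. Critical value z_{0.05} = 1.645.
Revised power = Φ(δ − 1.645) + Φ(−δ − 1.645) = Φ(1.507) + Φ(-4.797) = 0.9342 + 0.0000 = 0.9342.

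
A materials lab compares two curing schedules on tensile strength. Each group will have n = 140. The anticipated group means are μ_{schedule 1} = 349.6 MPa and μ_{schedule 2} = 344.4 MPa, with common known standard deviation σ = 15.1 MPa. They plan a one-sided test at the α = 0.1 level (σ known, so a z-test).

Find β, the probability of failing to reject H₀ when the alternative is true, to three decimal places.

β ≈ 0.055

Standardized effect: d = |μ_{schedule 1} − μ_{schedule 2}| / σ = |349.6 − 344.4| / 15.1 = 0.3444
Noncentrality parameter: δ = d·√(n/2) = 0.3444 × √(140/2) = 2.8812
Critical value for a one-sided test at α = 0.1: z_α = 1.282.
Power = P(Z > 1.282 − δ) = Φ(1.600) = 0.9452.
Type II error: β = 1 − power = 1 − 0.9452 = 0.0548.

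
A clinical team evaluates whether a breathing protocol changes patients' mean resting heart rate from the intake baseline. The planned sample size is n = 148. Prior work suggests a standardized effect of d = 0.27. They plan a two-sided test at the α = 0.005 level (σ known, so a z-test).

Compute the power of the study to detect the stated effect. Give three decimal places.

Power ≈ 0.684

Noncentrality parameter: δ = d·√n = 0.27 × √148 = 3.2847
Critical value for a two-sided test at α = 0.005: z_{α/2} = 2.807.
Power = Φ(δ − 2.807) + Φ(−δ − 2.807) = Φ(0.478) + Φ(-6.092) = 0.6836 + 0.0000 = 0.6836.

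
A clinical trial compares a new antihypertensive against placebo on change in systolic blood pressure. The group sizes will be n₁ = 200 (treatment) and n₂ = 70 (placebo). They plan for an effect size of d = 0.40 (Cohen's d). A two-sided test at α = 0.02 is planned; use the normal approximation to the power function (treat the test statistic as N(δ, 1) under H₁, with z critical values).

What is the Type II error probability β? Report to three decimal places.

Noncentrality parameter: δ = d / √(1/n₁ + 1/n₂) = 0.40 / √(1/200 + 1/70) = 2.8803
Two-sided α = 0.02 → critical value z_{0.01} = 2.326.
Power = Φ(δ − 2.326) + Φ(−δ − 2.326) = Φ(0.554) + Φ(-5.207) = 0.7102 + 0.0000 = 0.7102.
Type II error: β = 1 − power = 1 − 0.7102 = 0.2898.

β ≈ 0.290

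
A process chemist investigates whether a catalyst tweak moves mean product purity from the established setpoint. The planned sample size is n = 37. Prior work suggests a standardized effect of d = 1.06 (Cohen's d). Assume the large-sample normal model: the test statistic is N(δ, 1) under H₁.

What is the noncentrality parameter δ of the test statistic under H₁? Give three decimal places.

The noncentrality parameter scales effect size by the design's sample-size factor: δ = d·√n = 1.06 × √37 = 6.4477

δ ≈ 6.448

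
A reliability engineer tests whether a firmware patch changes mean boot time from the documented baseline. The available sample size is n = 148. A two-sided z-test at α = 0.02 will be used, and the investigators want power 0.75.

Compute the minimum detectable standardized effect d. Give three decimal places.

d ≈ 0.247

Required noncentrality: δ = z_{0.01} + z_{0.25} = 2.326 + 0.674 = 3.001.
(The second rejection-region term Φ(−δ − z_{α/2}) is negligible and dropped.)
δ = d·√n ⇒ d = δ/√n = 3.001/√148 = 0.2467.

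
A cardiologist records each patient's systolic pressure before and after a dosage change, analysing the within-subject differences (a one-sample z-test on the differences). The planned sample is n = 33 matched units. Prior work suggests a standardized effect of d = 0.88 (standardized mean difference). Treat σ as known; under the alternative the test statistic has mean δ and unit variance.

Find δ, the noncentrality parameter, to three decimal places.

δ ≈ 5.055

The noncentrality parameter scales effect size by the design's sample-size factor: δ = d·√n = 0.88 × √33 = 5.0552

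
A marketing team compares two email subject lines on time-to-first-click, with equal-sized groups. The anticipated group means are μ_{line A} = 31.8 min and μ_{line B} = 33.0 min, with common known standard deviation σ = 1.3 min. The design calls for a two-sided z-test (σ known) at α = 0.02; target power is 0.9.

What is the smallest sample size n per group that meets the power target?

Standardized effect: d = |μ_{line A} − μ_{line B}| / σ = |31.8 − 33.0| / 1.3 = 0.9231
Set Φ(δ − 2.326) = 0.9; then δ − 2.326 = Φ⁻¹(0.9) = 1.282, giving δ = 3.608.
(Ignoring the negligible lower-tail rejection probability gives the usual closed-form inversion.)
δ = d·√(n/2) ⇒ n = 2(δ/d)² = 2 × (3.608 / 0.9231)² = 30.55.
Round up to the next whole unit.

n = 31 per group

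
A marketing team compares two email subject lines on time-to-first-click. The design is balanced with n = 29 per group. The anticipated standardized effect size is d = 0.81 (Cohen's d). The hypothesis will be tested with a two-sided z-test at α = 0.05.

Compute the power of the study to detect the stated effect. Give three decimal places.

Noncentrality parameter: δ = d·√(n/2) = 0.81 × √(29/2) = 3.0844
Critical value for a two-sided test at α = 0.05: z_{α/2} = 1.960.
Power = Φ(δ − 1.960) + Φ(−δ − 1.960) = Φ(1.124) + Φ(-5.044) = 0.8696 + 0.0000 = 0.8696.

Power ≈ 0.870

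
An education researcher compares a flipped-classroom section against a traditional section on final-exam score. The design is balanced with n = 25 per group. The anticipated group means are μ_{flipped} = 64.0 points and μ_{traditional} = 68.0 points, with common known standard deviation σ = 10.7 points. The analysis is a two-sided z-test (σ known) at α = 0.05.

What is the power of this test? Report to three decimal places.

Power ≈ 0.262

Standardized effect: d = |μ_{flipped} − μ_{traditional}| / σ = |64.0 − 68.0| / 10.7 = 0.3738
Noncentrality parameter: δ = d·√(n/2) = 0.3738 × √(25/2) = 1.3217
Two-sided α = 0.05 → critical value z_{0.025} = 1.960.
Power = Φ(δ − 1.960) + Φ(−δ − 1.960) = Φ(-0.638) + Φ(-3.282) = 0.2616 + 0.0005 = 0.2622.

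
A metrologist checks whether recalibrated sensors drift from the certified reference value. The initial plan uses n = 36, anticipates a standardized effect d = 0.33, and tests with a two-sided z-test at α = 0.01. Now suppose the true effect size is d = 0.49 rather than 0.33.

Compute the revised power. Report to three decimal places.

Power ≈ 0.642

With d = 0.49: δ = d·√n = 0.49 × √36 = 2.9400. Critical value z_{0.005} = 2.576.
Revised power = Φ(δ − 2.576) + Φ(−δ − 2.576) = Φ(0.364) + Φ(-5.516) = 0.6421 + 0.0000 = 0.6421.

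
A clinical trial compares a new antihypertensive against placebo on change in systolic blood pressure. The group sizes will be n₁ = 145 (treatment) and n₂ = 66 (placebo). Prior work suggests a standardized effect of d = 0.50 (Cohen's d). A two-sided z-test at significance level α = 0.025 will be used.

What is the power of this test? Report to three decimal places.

Power ≈ 0.870

Noncentrality parameter: δ = d / √(1/n₁ + 1/n₂) = 0.50 / √(1/145 + 1/66) = 3.3673
Critical value for a two-sided test at α = 0.025: z_{α/2} = 2.241.
Power = Φ(δ − 2.241) + Φ(−δ − 2.241) = Φ(1.126) + Φ(-5.609) = 0.8699 + 0.0000 = 0.8699.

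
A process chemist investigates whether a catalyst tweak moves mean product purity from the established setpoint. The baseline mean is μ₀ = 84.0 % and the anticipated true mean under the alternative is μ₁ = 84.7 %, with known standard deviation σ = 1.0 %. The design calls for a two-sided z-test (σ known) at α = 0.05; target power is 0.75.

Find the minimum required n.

Standardized effect: d = |μ₁ − μ₀| / σ = |84.7 − 84.0| / 1.0 = 0.7000
For power 0.75 need Φ(δ − z_{0.025}) = 0.75, so δ = z_{0.025} + z_{0.25} = 1.960 + 0.674 = 2.634.
(Ignoring the negligible lower-tail rejection probability gives the usual closed-form inversion.)
δ = d·√n ⇒ n = (δ/d)² = (2.634 / 0.7000)² = 14.16.
Rounding up, n = 15.

n = 15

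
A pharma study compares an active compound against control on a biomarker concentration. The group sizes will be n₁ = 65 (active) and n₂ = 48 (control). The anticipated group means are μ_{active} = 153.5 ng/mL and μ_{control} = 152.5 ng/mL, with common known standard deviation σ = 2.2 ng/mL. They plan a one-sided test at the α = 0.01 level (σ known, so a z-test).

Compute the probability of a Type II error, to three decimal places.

Standardized effect: d = |μ_{active} − μ_{control}| / σ = |153.5 − 152.5| / 2.2 = 0.4545
Noncentrality parameter: δ = d / √(1/n₁ + 1/n₂) = 0.4545 / √(1/65 + 1/48) = 2.3884
One-sided α = 0.01 → critical value z_{0.01} = 2.326.
Power = P(Z > 2.326 − δ) = Φ(0.062) = 0.5248.
Type II error: β = 1 − power = 1 − 0.5248 = 0.4752.

β ≈ 0.475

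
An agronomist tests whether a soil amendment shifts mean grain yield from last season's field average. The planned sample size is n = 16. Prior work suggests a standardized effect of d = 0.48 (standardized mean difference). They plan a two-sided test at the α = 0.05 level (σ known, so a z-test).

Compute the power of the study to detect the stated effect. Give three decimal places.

Power ≈ 0.484

Noncentrality parameter: λ = d·√n = 0.48 × √16 = 1.9200
Critical value for a two-sided test at α = 0.05: z_{α/2} = 1.960.
Power = Φ(λ − 1.960) + Φ(−λ − 1.960) = Φ(-0.040) + Φ(-3.880) = 0.4841 + 0.0001 = 0.4841.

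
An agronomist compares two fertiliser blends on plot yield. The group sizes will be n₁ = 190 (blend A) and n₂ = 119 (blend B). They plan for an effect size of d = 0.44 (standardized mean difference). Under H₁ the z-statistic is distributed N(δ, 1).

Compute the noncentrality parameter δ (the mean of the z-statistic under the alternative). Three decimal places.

δ = d / √(1/n₁ + 1/n₂) = 0.44 / √(1/190 + 1/119) = 3.7638

δ ≈ 3.764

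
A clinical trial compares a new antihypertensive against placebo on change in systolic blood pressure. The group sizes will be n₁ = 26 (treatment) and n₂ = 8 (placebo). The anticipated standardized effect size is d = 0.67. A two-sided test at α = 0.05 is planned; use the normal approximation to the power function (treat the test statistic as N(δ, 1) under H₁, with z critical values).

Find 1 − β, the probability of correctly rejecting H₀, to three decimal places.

Noncentrality parameter: δ = d / √(1/n₁ + 1/n₂) = 0.67 / √(1/26 + 1/8) = 1.6572
Critical value for a two-sided test at α = 0.05: z_{α/2} = 1.960.
Power = Φ(δ − 1.960) + Φ(−δ − 1.960) = Φ(-0.303) + Φ(-3.617) = 0.3810 + 0.0001 = 0.3812.

Power ≈ 0.381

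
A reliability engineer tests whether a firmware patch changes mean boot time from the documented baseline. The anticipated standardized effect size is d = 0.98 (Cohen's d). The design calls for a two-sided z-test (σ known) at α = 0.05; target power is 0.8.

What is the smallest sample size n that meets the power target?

Set Φ(δ − 1.960) = 0.8; then δ − 1.960 = Φ⁻¹(0.8) = 0.842, giving δ = 2.802.
(For δ > 0 the lower-tail rejection region contributes negligibly to power, so the one-term inversion is standard.)
δ = d·√n ⇒ n = (δ/d)² = (2.802 / 0.98)² = 8.17.
Round up to the next whole unit.

n = 9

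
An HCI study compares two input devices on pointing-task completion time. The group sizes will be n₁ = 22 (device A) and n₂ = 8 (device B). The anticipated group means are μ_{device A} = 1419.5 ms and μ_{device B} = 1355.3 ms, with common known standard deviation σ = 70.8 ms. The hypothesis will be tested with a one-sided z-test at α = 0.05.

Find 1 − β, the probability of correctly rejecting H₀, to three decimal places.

Standardized effect: d = |μ_{device A} − μ_{device B}| / σ = |1419.5 − 1355.3| / 70.8 = 0.9068
Noncentrality parameter: δ = d / √(1/n₁ + 1/n₂) = 0.9068 / √(1/22 + 1/8) = 2.1963
One-sided α = 0.05 → critical value z_{0.05} = 1.645.
Power = Φ(δ − 1.645) = Φ(0.551) = 0.7093.

Power ≈ 0.709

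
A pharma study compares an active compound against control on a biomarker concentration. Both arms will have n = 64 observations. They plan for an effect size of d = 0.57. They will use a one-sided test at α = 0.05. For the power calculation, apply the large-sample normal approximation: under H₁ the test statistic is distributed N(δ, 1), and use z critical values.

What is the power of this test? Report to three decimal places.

Power ≈ 0.943

Noncentrality parameter: δ = d·√(n/2) = 0.57 × √(64/2) = 3.2244
One-sided α = 0.05 → critical value z_{0.05} = 1.645.
Power = P(Z > 1.645 − δ) = Φ(1.580) = 0.9429.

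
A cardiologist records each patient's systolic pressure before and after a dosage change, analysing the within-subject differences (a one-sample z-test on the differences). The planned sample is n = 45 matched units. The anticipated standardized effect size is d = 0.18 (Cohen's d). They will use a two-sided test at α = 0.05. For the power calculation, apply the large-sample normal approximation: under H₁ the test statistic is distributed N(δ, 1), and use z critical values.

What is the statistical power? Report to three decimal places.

Noncentrality parameter: δ = d·√n = 0.18 × √45 = 1.2075
Two-sided α = 0.05 → critical value z_{0.025} = 1.960.
Power = Φ(δ − 1.960) + Φ(−δ − 1.960) = Φ(-0.752) + Φ(-3.167) = 0.2259 + 0.0008 = 0.2266.

Power ≈ 0.227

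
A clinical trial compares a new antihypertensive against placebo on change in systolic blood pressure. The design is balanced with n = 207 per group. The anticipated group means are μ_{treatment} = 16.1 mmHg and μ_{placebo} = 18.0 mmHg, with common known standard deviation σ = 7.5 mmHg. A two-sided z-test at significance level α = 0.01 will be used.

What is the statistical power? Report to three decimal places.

Power ≈ 0.501

Standardized effect: d = |μ_{treatment} − μ_{placebo}| / σ = |16.1 − 18.0| / 7.5 = 0.2533
Noncentrality parameter: δ = d·√(n/2) = 0.2533 × √(207/2) = 2.5773
Two-sided α = 0.01 → critical value z_{0.005} = 2.576.
Power = Φ(δ − 2.576) + Φ(−δ − 2.576) = Φ(0.001) + Φ(-5.153) = 0.5006 + 0.0000 = 0.5006.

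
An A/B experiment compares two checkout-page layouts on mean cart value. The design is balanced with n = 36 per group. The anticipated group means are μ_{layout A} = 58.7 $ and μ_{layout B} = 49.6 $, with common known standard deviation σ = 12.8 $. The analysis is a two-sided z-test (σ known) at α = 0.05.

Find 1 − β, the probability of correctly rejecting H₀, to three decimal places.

Power ≈ 0.855

Standardized effect: d = |μ_{layout A} − μ_{layout B}| / σ = |58.7 − 49.6| / 12.8 = 0.7109
Noncentrality parameter: δ = d·√(n/2) = 0.7109 × √(36/2) = 3.0163
Critical value for a two-sided test at α = 0.05: z_{α/2} = 1.960.
Power = Φ(δ − 1.960) + Φ(−δ − 1.960) = Φ(1.056) + Φ(-4.976) = 0.8546 + 0.0000 = 0.8546.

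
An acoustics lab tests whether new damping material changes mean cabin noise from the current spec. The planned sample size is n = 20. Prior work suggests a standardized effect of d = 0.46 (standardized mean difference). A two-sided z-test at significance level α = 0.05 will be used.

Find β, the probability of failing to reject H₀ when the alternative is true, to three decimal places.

β ≈ 0.461

Noncentrality parameter: δ = d·√n = 0.46 × √20 = 2.0572
Two-sided α = 0.05 → critical value z_{0.025} = 1.960.
Power = Φ(δ − 1.960) + Φ(−δ − 1.960) = Φ(0.097) + Φ(-4.017) = 0.5387 + 0.0000 = 0.5388.
Type II error: β = 1 − power = 1 − 0.5388 = 0.4612.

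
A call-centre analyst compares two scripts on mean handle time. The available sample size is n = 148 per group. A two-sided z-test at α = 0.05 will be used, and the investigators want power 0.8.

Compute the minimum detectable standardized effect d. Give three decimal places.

d ≈ 0.326

Need Φ(δ − 1.960) = 0.8, so δ = 1.960 + 0.842 = 2.802.
(Lower-tail contribution to power is negligible for δ > 0.)
δ = d·√(n/2) ⇒ d = δ/√(n/2) = 2.802/√(148/2) = 0.3257.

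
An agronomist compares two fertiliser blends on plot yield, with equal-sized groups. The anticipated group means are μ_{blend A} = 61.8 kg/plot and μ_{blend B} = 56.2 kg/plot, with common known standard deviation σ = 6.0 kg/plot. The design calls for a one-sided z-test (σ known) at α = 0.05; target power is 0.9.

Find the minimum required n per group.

n = 20 per group

Standardized effect: d = |μ_{blend A} − μ_{blend B}| / σ = |61.8 − 56.2| / 6.0 = 0.9333
Set Φ(δ − 1.645) = 0.9; then δ − 1.645 = Φ⁻¹(0.9) = 1.282, giving δ = 2.926.
δ = d·√(n/2) ⇒ n = 2(δ/d)² = 2 × (2.926 / 0.9333)² = 19.66.
Round up to the next whole unit.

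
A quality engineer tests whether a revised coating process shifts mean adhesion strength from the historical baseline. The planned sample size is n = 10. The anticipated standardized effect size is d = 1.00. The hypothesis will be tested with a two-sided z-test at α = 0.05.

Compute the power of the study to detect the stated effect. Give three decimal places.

Power ≈ 0.885

Noncentrality parameter: δ = d·√n = 1.00 × √10 = 3.1623
Critical value for a two-sided test at α = 0.05: z_{α/2} = 1.960.
Power = Φ(δ − 1.960) + Φ(−δ − 1.960) = Φ(1.202) + Φ(-5.122) = 0.8854 + 0.0000 = 0.8854.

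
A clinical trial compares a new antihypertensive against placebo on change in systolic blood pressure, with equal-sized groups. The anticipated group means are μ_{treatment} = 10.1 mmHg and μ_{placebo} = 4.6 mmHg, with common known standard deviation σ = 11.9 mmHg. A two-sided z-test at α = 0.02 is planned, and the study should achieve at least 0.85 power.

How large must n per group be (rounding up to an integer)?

Standardized effect: d = |μ_{treatment} − μ_{placebo}| / σ = |10.1 − 4.6| / 11.9 = 0.4622
For power 0.85 need Φ(δ − z_{0.01}) = 0.85, so δ = z_{0.01} + z_{0.15} = 2.326 + 1.036 = 3.363.
(The Φ(−δ − z_{α/2}) term is vanishingly small for δ > 0 and is dropped in the standard sample-size formula.)
δ = d·√(n/2) ⇒ n = 2(δ/d)² = 2 × (3.363 / 0.4622)² = 105.88.
Rounding up, n = 106 per group.

n = 106 per group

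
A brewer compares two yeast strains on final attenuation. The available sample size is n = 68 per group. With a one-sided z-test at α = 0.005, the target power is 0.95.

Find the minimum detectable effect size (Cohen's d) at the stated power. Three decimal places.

Required noncentrality: δ = z_{0.005} + z_{0.05} = 2.576 + 1.645 = 4.221.
δ = d·√(n/2) ⇒ d = δ/√(n/2) = 4.221/√(68/2) = 0.7238.

d ≈ 0.724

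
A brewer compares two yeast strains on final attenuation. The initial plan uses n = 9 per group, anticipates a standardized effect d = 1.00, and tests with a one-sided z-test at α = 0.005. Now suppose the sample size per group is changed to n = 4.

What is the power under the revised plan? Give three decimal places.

With n = 4 per group: δ = d·√(n/2) = 1.00 × √(4/2) = 1.4142. Critical value z_{0.005} = 2.576.
Revised power = Φ(δ − 2.576) = Φ(-1.162) = 0.1227.

Power ≈ 0.123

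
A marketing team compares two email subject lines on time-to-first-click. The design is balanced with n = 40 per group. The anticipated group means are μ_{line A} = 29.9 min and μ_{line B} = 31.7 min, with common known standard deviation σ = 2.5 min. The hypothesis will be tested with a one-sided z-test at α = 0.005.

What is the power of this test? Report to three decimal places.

Standardized effect: d = |μ_{line A} − μ_{line B}| / σ = |29.9 − 31.7| / 2.5 = 0.7200
Noncentrality parameter: δ = d·√(n/2) = 0.7200 × √(40/2) = 3.2199
One-sided α = 0.005 → critical value z_{0.005} = 2.576.
Power = P(Z > 2.576 − δ) = Φ(0.644) = 0.7402.

Power ≈ 0.740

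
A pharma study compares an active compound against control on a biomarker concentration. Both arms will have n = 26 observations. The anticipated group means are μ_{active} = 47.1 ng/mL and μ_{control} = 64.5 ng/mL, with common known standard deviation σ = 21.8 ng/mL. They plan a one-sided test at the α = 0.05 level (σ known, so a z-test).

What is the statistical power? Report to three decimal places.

Standardized effect: d = |μ_{active} − μ_{control}| / σ = |47.1 − 64.5| / 21.8 = 0.7982
Noncentrality parameter: δ = d·√(n/2) = 0.7982 × √(26/2) = 2.8778
Critical value for a one-sided test at α = 0.05: z_α = 1.645.
Power = P(Z > 1.645 − δ) = Φ(1.233) = 0.8912.

Power ≈ 0.891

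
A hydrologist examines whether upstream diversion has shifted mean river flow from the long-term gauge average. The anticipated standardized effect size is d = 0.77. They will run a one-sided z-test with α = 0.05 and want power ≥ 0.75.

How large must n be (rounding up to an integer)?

n = 10

Set Φ(δ − 1.645) = 0.75; then δ − 1.645 = Φ⁻¹(0.75) = 0.674, giving δ = 2.319.
δ = d·√n ⇒ n = (δ/d)² = (2.319 / 0.77)² = 9.07.
Rounding up, n = 10.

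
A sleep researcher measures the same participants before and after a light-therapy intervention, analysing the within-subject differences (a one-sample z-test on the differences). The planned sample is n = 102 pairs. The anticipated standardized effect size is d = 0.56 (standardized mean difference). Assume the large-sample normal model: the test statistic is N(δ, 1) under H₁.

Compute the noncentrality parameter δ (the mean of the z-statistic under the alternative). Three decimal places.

δ ≈ 5.656

δ = d·√n = 0.56 × √102 = 5.6557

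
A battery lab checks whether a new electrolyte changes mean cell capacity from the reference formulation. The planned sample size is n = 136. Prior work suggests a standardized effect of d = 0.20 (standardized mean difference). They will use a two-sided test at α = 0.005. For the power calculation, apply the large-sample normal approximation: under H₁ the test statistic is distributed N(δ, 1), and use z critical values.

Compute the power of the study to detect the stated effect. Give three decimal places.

Power ≈ 0.318

Noncentrality parameter: δ = d·√n = 0.20 × √136 = 2.3324
Critical value for a two-sided test at α = 0.005: z_{α/2} = 2.807.
Power = Φ(δ − 2.807) + Φ(−δ − 2.807) = Φ(-0.475) + Φ(-5.139) = 0.3175 + 0.0000 = 0.3175.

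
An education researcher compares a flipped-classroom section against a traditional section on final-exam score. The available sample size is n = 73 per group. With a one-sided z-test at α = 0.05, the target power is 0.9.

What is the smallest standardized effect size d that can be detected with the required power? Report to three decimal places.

d ≈ 0.484

Need Φ(δ − 1.645) = 0.9, so δ = 1.645 + 1.282 = 2.926.
δ = d·√(n/2) ⇒ d = δ/√(n/2) = 2.926/√(73/2) = 0.4844.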